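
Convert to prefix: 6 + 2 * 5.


'*' binds tighter: tree is (+ 6 (* 2 5))
Prefix: + 6 * 2 5


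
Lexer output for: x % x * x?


Scan left to right, longest-match per lexeme
Tokens: ID(x), OP(%), ID(x), OP(*), ID(x)


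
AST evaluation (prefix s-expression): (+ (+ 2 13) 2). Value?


Evaluate inner: (+ 2 13) = 15
Evaluate root: (+ 15 2) = 17
Result: 17


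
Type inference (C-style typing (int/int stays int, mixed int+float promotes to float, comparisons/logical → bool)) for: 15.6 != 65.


Operand types: float != int
Rule: comparison yields bool
Result type: bool


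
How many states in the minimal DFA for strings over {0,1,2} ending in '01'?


Track the longest suffix of input matching a prefix of '01': 3 classes (prefixes of length 0..2)
Minimal DFA: 3 states


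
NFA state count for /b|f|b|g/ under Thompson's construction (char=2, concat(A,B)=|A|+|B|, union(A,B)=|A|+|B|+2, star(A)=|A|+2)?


Syntax tree has 4 char leaf(s), 3 union(s), 0 star(s)
chars contribute 4×2 = 8; each union adds +2; each star adds +2
Total: 8 + 6 + 0 = 14 states


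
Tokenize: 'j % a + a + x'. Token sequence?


Scan left to right, longest-match per lexeme
Tokens: ID(j), OP(%), ID(a), OP(+), ID(a), OP(+), ID(x)


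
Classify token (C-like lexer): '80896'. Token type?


Pattern: digits only
Type: INTEGER_LITERAL


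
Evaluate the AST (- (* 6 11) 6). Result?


Evaluate inner: (* 6 11) = 66
Evaluate root: (- 66 6) = 60
Result: 60


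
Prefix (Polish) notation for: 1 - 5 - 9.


left-to-right (same/higher precedence on left): tree is (- (- 1 5) 9)
Prefix: - - 1 5 9


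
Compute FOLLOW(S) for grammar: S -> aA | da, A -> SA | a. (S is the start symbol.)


$ ∈ FOLLOW(S). For each A -> αBβ: add FIRST(β)\{ε} to FOLLOW(B); if β nullable, add FOLLOW(A).
FOLLOW(S) = {$, a, d}


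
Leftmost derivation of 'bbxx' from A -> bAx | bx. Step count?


Derivation: A => bAx => bbxx
Steps: 2


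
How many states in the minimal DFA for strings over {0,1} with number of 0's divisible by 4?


Track (count of 0) mod 4: states 0..3, accept at 0
Minimal DFA: 4 states


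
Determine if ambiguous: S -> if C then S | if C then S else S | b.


dangling else: 'if C then if C then b else b' parses two ways
Ambiguous


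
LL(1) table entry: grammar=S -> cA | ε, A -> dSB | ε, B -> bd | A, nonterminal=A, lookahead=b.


For [A, b]: ε is nullable and 'b' ∈ FOLLOW(A)
Entry: A -> ε


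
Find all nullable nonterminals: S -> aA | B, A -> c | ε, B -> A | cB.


A nonterminal is nullable iff some alternative derives ε (directly, or every symbol in it is nullable)
Nullable: {A, B, S}


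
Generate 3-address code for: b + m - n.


Break into single-operator statements:
t1 = b + m
t2 = t1 - n


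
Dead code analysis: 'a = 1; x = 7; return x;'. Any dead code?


a is assigned but never read
Dead: 'a = 1'


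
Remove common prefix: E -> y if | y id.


Common prefix: 'y'
Factored: E -> y E', E' -> if | id


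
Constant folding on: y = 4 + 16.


4 + 16 = 20 at compile time
Optimized: y = 20


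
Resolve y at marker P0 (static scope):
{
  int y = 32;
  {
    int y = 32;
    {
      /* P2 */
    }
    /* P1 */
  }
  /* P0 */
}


y declared in the same block as P0
y = 32


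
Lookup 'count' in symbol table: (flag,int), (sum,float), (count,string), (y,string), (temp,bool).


Lookup 'count' → type string


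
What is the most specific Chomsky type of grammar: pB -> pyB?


LHS has context (more than one symbol) and |LHS| ≤ |RHS|
Classification: Type 1 (Context-Sensitive)


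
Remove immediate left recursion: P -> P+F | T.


Left-recursive alternatives: P+F; non-recursive: T
Introduce P': P -> TP', P' -> +FP' | ε


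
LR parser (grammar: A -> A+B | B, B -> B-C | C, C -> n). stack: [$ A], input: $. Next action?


start symbol A on stack, input exhausted
Action: accept


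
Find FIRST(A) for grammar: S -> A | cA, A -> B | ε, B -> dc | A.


Per alternative of A: FIRST(B) = {d, ε}; FIRST(ε) = {ε}
FIRST(A) = {d, ε}


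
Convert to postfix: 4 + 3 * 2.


* has higher precedence, evaluate 3*2 first
Postfix: 4 3 2 * +


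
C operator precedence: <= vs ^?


'<=' is relational (level 7); '^' is bitwise XOR (level 4)
Higher level binds tighter
'<=' has higher precedence than '^'


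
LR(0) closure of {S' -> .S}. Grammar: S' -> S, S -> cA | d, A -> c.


Start: S' -> .S
For each item with dot before a nonterminal B, add B -> .γ for every B-production
Closure: [S' -> .S, S -> .cA, S -> .d]


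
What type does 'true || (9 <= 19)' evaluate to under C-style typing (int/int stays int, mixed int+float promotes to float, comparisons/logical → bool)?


Operand types: bool || bool
Rule: logical operators take bool operands and yield bool
Result type: bool


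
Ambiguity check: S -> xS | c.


right-linear, alternatives start with distinct terminals 'x' vs 'c': unique leftmost derivation
Unambiguous


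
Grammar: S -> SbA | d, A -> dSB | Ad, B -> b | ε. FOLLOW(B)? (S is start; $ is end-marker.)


$ ∈ FOLLOW(S). For each A -> αBβ: add FIRST(β)\{ε} to FOLLOW(B); if β nullable, add FOLLOW(A).
FOLLOW(B) = {$, b, d}


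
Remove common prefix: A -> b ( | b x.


Common prefix: 'b'
Factored: A -> b A', A' -> ( | x


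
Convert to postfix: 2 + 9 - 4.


Left to right (same or higher precedence on left)
Postfix: 2 9 + 4 -


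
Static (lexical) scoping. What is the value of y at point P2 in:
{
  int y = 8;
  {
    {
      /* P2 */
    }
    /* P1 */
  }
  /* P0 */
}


P2's block does not declare y; resolves to the enclosing declaration at depth 0
y = 8


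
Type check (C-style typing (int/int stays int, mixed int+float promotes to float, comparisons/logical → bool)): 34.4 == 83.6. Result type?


Operand types: float == float
Rule: comparison yields bool
Result type: bool


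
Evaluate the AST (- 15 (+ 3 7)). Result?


Evaluate inner: (+ 3 7) = 10
Evaluate root: (- 15 10) = 5
Result: 5


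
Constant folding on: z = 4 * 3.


4 * 3 = 12 at compile time
Optimized: z = 12


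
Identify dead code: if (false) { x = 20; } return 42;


condition is constant false, so the whole block is unreachable
Dead: 'if (false) { x = 20; }'


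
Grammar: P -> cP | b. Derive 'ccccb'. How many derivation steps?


Derivation: P => cP => ccP => cccP => ccccP => ccccb
Steps: 5


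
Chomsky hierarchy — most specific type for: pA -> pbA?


LHS has context (more than one symbol) and |LHS| ≤ |RHS|
Classification: Type 1 (Context-Sensitive)


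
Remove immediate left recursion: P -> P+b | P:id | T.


Left-recursive alternatives: P+b, P:id; non-recursive: T
Introduce P': P -> TP', P' -> +bP' | :idP' | ε


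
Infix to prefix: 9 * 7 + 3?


left-to-right (same/higher precedence on left): tree is (+ (* 9 7) 3)
Prefix: + * 9 7 3


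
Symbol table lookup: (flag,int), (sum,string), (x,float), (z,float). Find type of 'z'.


Lookup 'z' → type float


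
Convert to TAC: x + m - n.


Break into single-operator statements:
t1 = x + m
t2 = t1 - n


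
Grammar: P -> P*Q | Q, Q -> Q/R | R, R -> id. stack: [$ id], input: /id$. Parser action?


'id' on top is the handle for R -> id
Action: reduce (R -> id)


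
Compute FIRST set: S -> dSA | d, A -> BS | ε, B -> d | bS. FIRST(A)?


Per alternative of A: FIRST(BS) = {b, d}; FIRST(ε) = {ε}
FIRST(A) = {b, d, ε}


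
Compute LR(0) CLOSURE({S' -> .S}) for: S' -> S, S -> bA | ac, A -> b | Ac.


Start: S' -> .S
For each item with dot before a nonterminal B, add B -> .γ for every B-production
Closure: [S' -> .S, S -> .bA, S -> .ac]


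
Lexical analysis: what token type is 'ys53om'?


Pattern: letter/underscore followed by alphanumerics, not a keyword
Type: IDENTIFIER


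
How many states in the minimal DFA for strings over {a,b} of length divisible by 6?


Track length mod 6: states 0..5, accept at 0
Minimal DFA: 6 states


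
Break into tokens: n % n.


Scan left to right, longest-match per lexeme
Tokens: ID(n), OP(%), ID(n)


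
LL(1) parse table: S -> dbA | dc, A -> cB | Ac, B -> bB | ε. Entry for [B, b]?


For [B, b]: 'b' ∈ FIRST(bB)
Entry: B -> bB


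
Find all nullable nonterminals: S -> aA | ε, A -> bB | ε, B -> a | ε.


A nonterminal is nullable iff some alternative derives ε (directly, or every symbol in it is nullable)
Nullable: {A, B, S}


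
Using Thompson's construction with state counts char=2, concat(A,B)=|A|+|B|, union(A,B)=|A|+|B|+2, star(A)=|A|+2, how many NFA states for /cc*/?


Syntax tree has 2 char leaf(s), 0 union(s), 1 star(s)
chars contribute 2×2 = 4; each union adds +2; each star adds +2
Total: 4 + 0 + 2 = 6 states


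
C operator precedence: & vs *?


'*' is multiplicative (level 10); '&' is bitwise AND (level 5)
Higher level binds tighter
'*' has higher precedence than '&'


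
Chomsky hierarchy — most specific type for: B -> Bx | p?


Left-linear: every RHS is a terminal or one nonterminal followed by a terminal
Classification: Type 3 (Regular)


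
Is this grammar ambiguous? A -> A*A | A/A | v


'v*v/v' has two parse trees (no precedence encoded between * and /)
Ambiguous


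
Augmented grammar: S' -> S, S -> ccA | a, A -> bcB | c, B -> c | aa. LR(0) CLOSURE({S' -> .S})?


Start: S' -> .S
For each item with dot before a nonterminal B, add B -> .γ for every B-production
Closure: [S' -> .S, S -> .ccA, S -> .a]


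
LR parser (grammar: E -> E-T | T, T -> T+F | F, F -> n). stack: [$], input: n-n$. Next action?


no handle on stack; shift 'n'
Action: shift


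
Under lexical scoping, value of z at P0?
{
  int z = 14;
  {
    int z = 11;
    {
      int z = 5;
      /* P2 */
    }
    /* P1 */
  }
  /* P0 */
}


z declared in the same block as P0
z = 14


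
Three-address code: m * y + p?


Break into single-operator statements:
t1 = m * y
t2 = t1 + p


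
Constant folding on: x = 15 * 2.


15 * 2 = 30 at compile time
Optimized: x = 30


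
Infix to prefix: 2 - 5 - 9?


left-to-right (same/higher precedence on left): tree is (- (- 2 5) 9)
Prefix: - - 2 5 9


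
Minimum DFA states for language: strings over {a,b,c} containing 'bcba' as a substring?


KMP-style automaton: 4 progress states + 1 absorbing accept = 5
Minimal DFA: 5 states


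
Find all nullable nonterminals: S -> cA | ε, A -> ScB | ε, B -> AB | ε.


A nonterminal is nullable iff some alternative derives ε (directly, or every symbol in it is nullable)
Nullable: {A, B, S}


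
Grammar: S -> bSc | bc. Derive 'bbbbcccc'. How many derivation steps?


Derivation: S => bSc => bbScc => bbbSccc => bbbbcccc
Steps: 4


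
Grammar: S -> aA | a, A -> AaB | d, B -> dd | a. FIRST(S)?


Per alternative of S: FIRST(aA) = {a}; FIRST(a) = {a}
FIRST(S) = {a}


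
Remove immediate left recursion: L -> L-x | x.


Left-recursive alternatives: L-x; non-recursive: x
Introduce L': L -> xL', L' -> -xL' | ε


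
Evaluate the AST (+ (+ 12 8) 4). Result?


Evaluate inner: (+ 12 8) = 20
Evaluate root: (+ 20 4) = 24
Result: 24


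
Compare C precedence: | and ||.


'|' is bitwise OR (level 3); '||' is logical OR (level 1)
Higher level binds tighter
'|' has higher precedence than '||'


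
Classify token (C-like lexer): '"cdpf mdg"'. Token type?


Pattern: double-quoted sequence
Type: STRING_LITERAL


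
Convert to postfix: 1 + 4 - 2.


Left to right (same or higher precedence on left)
Postfix: 1 4 + 2 -


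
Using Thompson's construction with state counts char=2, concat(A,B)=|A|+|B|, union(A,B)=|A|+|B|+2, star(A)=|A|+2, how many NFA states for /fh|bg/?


Syntax tree has 4 char leaf(s), 1 union(s), 0 star(s)
chars contribute 4×2 = 8; each union adds +2; each star adds +2
Total: 8 + 2 + 0 = 10 states


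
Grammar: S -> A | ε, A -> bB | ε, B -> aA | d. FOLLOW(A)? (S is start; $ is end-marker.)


$ ∈ FOLLOW(S). For each A -> αBβ: add FIRST(β)\{ε} to FOLLOW(B); if β nullable, add FOLLOW(A).
FOLLOW(A) = {$}


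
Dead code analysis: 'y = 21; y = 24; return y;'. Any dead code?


first assignment to y is overwritten before any read
Dead: 'y = 21'


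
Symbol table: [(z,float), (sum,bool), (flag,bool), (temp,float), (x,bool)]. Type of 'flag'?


Lookup 'flag' → type bool


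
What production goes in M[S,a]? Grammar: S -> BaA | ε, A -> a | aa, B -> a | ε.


For [S, a]: 'a' ∈ FIRST(BaA)
Entry: S -> BaA


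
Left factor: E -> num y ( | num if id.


Common prefix: 'num'
Factored: E -> num E', E' -> y ( | if id


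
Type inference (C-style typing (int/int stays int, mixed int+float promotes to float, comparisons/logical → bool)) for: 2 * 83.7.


Operand types: int * float
Rule: mixed int/float promotes to float; int/int stays int
Result type: float


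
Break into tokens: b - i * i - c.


Scan left to right, longest-match per lexeme
Tokens: ID(b), OP(-), ID(i), OP(*), ID(i), OP(-), ID(c)


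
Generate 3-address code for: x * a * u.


Break into single-operator statements:
t1 = x * a
t2 = t1 * u


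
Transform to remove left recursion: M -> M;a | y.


Left-recursive alternatives: M;a; non-recursive: y
Introduce M': M -> yM', M' -> ;aM' | ε


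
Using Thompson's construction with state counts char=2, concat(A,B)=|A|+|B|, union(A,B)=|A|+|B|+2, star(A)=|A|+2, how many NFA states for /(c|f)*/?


Syntax tree has 2 char leaf(s), 1 union(s), 1 star(s)
chars contribute 2×2 = 4; each union adds +2; each star adds +2
Total: 4 + 2 + 2 = 8 states


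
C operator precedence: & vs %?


'%' is multiplicative (level 10); '&' is bitwise AND (level 5)
Higher level binds tighter
'%' has higher precedence than '&'


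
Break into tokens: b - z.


Scan left to right, longest-match per lexeme
Tokens: ID(b), OP(-), ID(z)


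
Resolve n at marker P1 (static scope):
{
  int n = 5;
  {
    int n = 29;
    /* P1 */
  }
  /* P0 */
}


n declared in the same block as P1
n = 29


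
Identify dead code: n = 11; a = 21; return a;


n is assigned but never read
Dead: 'n = 11'


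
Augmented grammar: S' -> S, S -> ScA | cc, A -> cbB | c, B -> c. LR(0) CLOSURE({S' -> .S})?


Start: S' -> .S
For each item with dot before a nonterminal B, add B -> .γ for every B-production
Closure: [S' -> .S, S -> .ScA, S -> .cc]


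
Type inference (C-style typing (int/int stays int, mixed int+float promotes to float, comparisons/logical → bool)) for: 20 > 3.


Operand types: int > int
Rule: comparison yields bool
Result type: bool


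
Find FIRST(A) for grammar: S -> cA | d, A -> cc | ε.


Per alternative of A: FIRST(cc) = {c}; FIRST(ε) = {ε}
FIRST(A) = {c, ε}


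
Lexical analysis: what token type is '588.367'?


Pattern: digits with a decimal point
Type: FLOAT_LITERAL


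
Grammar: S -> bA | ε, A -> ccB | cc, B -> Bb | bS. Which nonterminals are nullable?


A nonterminal is nullable iff some alternative derives ε (directly, or every symbol in it is nullable)
Nullable: {S}


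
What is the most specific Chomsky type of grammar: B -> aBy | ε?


Single nonterminal LHS, but a^n y^n is not regular
Classification: Type 2 (Context-Free)


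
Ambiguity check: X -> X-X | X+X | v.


'v-v+v' has two parse trees (no precedence encoded between - and +)
Ambiguous


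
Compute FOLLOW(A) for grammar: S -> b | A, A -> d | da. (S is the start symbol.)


$ ∈ FOLLOW(S). For each A -> αBβ: add FIRST(β)\{ε} to FOLLOW(B); if β nullable, add FOLLOW(A).
FOLLOW(A) = {$}


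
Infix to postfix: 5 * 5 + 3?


Left to right (same or higher precedence on left)
Postfix: 5 5 * 3 +


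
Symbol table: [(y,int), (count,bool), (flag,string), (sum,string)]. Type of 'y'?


Lookup 'y' → type int


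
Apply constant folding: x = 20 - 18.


20 - 18 = 2 at compile time
Optimized: x = 2


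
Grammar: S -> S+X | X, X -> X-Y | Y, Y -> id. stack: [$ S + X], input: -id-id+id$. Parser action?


'-' can extend X; shift to build X -> X-Y
Action: shift


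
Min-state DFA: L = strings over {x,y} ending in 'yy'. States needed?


Track the longest suffix of input matching a prefix of 'yy': 3 classes (prefixes of length 0..2)
Minimal DFA: 3 states


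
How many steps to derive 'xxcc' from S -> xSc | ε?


Derivation: S => xSc => xxScc => xxcc
Steps: 3


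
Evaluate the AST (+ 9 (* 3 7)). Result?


Evaluate inner: (* 3 7) = 21
Evaluate root: (+ 9 21) = 30
Result: 30


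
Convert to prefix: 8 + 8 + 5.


left-to-right (same/higher precedence on left): tree is (+ (+ 8 8) 5)
Prefix: + + 8 8 5


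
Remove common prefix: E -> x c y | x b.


Common prefix: 'x'
Factored: E -> x E', E' -> c y | b


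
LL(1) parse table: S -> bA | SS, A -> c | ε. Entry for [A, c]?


For [A, c]: 'c' ∈ FIRST(c)
Entry: A -> c


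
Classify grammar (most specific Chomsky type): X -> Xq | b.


Left-linear: every RHS is a terminal or one nonterminal followed by a terminal
Classification: Type 3 (Regular)


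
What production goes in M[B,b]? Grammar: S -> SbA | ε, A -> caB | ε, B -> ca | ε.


For [B, b]: ε is nullable and 'b' ∈ FOLLOW(B)
Entry: B -> ε


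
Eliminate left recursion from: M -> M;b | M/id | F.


Left-recursive alternatives: M;b, M/id; non-recursive: F
Introduce M': M -> FM', M' -> ;bM' | /idM' | ε


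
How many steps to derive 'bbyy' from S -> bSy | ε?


Derivation: S => bSy => bbSyy => bbyy
Steps: 3


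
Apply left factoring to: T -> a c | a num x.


Common prefix: 'a'
Factored: T -> a T', T' -> c | num x


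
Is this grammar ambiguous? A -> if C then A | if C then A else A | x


dangling else: 'if C then if C then x else x' parses two ways
Ambiguous


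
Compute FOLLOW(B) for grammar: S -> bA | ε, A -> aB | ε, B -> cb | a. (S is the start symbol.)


$ ∈ FOLLOW(S). For each A -> αBβ: add FIRST(β)\{ε} to FOLLOW(B); if β nullable, add FOLLOW(A).
FOLLOW(B) = {$}


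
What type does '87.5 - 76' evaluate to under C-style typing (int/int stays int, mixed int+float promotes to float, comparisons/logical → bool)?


Operand types: float - int
Rule: mixed int/float promotes to float; int/int stays int
Result type: float


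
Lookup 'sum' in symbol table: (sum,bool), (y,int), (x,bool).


Lookup 'sum' → type bool


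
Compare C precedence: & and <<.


'<<' is shift (level 8); '&' is bitwise AND (level 5)
Higher level binds tighter
'<<' has higher precedence than '&'


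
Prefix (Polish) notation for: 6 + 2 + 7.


left-to-right (same/higher precedence on left): tree is (+ (+ 6 2) 7)
Prefix: + + 6 2 7


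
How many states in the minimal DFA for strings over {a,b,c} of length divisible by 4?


Track length mod 4: states 0..3, accept at 0
Minimal DFA: 4 states


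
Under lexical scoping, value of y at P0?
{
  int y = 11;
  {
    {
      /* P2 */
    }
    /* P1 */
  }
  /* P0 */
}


y declared in the same block as P0
y = 11


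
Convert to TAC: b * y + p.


Break into single-operator statements:
t1 = b * y
t2 = t1 + p


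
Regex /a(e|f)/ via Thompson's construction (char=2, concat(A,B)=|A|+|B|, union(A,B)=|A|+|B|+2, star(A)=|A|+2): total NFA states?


Syntax tree has 3 char leaf(s), 1 union(s), 0 star(s)
chars contribute 3×2 = 6; each union adds +2; each star adds +2
Total: 6 + 2 + 0 = 8 states


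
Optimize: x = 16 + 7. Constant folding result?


16 + 7 = 23 at compile time
Optimized: x = 23


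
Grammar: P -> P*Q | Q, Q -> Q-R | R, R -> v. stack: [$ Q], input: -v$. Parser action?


shift '-' to continue Q -> Q-R
Action: shift


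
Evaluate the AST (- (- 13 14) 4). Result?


Evaluate inner: (- 13 14) = -1
Evaluate root: (- -1 4) = -5
Result: -5


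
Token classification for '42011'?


Pattern: digits only
Type: INTEGER_LITERAL


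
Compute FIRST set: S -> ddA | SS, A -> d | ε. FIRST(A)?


Per alternative of A: FIRST(d) = {d}; FIRST(ε) = {ε}
FIRST(A) = {d, ε}


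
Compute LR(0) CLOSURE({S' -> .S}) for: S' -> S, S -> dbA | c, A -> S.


Start: S' -> .S
For each item with dot before a nonterminal B, add B -> .γ for every B-production
Closure: [S' -> .S, S -> .dbA, S -> .c]


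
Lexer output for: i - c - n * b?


Scan left to right, longest-match per lexeme
Tokens: ID(i), OP(-), ID(c), OP(-), ID(n), OP(*), ID(b)


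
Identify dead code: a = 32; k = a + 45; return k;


a is read by k's definition; k is returned
No dead code


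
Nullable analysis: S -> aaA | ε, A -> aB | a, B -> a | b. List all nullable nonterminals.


A nonterminal is nullable iff some alternative derives ε (directly, or every symbol in it is nullable)
Nullable: {S}


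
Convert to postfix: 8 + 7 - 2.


Left to right (same or higher precedence on left)
Postfix: 8 7 + 2 -


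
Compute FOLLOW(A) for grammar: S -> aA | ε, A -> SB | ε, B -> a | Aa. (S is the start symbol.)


$ ∈ FOLLOW(S). For each A -> αBβ: add FIRST(β)\{ε} to FOLLOW(B); if β nullable, add FOLLOW(A).
FOLLOW(A) = {$, a}


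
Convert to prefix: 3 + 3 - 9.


left-to-right (same/higher precedence on left): tree is (- (+ 3 3) 9)
Prefix: - + 3 3 9


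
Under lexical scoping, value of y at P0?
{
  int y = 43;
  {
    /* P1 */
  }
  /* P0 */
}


y declared in the same block as P0
y = 43


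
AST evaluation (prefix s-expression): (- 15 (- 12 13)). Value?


Evaluate inner: (- 12 13) = -1
Evaluate root: (- 15 -1) = 16
Result: 16


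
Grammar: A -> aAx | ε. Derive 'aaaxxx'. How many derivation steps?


Derivation: A => aAx => aaAxx => aaaAxxx => aaaxxx
Steps: 4


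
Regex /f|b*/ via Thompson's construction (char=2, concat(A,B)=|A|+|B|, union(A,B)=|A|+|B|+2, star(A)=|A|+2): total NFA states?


Syntax tree has 2 char leaf(s), 1 union(s), 1 star(s)
chars contribute 2×2 = 4; each union adds +2; each star adds +2
Total: 4 + 2 + 2 = 8 states


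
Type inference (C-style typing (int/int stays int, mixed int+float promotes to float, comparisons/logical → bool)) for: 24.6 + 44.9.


Operand types: float + float
Rule: mixed int/float promotes to float; int/int stays int
Result type: float


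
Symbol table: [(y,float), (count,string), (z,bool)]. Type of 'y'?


Lookup 'y' → type float


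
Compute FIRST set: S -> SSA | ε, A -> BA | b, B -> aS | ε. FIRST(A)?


Per alternative of A: FIRST(BA) = {a, b}; FIRST(b) = {b}
FIRST(A) = {a, b}


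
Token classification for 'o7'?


Pattern: letter/underscore followed by alphanumerics, not a keyword
Type: IDENTIFIER


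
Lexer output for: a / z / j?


Scan left to right, longest-match per lexeme
Tokens: ID(a), OP(/), ID(z), OP(/), ID(j)


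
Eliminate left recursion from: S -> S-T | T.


Left-recursive alternatives: S-T; non-recursive: T
Introduce S': S -> TS', S' -> -TS' | ε


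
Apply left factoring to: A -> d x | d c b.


Common prefix: 'd'
Factored: A -> d A', A' -> x | c b


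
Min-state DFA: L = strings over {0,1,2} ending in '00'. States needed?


Track the longest suffix of input matching a prefix of '00': 3 classes (prefixes of length 0..2)
Minimal DFA: 3 states


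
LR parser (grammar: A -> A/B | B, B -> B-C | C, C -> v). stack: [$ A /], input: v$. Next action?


no handle ('A/' is not any RHS); shift 'v'
Action: shift


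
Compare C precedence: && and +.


'+' is additive (level 9); '&&' is logical AND (level 2)
Higher level binds tighter
'+' has higher precedence than '&&'


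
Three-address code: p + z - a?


Break into single-operator statements:
t1 = p + z
t2 = t1 - a


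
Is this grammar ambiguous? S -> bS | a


right-linear, alternatives start with distinct terminals 'b' vs 'a': unique leftmost derivation
Unambiguous


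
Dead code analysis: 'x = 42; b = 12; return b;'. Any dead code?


x is assigned but never read
Dead: 'x = 42'


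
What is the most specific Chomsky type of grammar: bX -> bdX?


LHS has context (more than one symbol) and |LHS| ≤ |RHS|
Classification: Type 1 (Context-Sensitive)


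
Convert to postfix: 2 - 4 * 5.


* has higher precedence, evaluate 4*5 first
Postfix: 2 4 5 * -


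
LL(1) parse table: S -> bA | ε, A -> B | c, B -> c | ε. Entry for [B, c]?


For [B, c]: 'c' ∈ FIRST(c)
Entry: B -> c


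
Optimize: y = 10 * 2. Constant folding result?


10 * 2 = 20 at compile time
Optimized: y = 20


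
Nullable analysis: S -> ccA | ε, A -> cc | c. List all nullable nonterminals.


A nonterminal is nullable iff some alternative derives ε (directly, or every symbol in it is nullable)
Nullable: {S}


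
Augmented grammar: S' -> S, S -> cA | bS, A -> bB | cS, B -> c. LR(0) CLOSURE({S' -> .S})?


Start: S' -> .S
For each item with dot before a nonterminal B, add B -> .γ for every B-production
Closure: [S' -> .S, S -> .cA, S -> .bS]


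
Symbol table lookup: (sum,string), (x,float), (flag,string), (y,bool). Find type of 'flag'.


Lookup 'flag' → type string


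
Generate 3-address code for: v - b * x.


Break into single-operator statements:
t1 = b * x
t2 = v - t1


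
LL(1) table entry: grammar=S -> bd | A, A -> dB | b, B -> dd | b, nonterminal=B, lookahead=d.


For [B, d]: 'd' ∈ FIRST(dd)
Entry: B -> dd


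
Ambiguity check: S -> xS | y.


right-linear, alternatives start with distinct terminals 'x' vs 'y': unique leftmost derivation
Unambiguous


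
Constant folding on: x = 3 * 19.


3 * 19 = 57 at compile time
Optimized: x = 57


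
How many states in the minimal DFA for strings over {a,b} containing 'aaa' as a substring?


KMP-style automaton: 3 progress states + 1 absorbing accept = 4
Minimal DFA: 4 states


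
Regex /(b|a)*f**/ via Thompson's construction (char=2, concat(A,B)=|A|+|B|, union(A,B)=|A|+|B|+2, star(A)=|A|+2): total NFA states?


Syntax tree has 3 char leaf(s), 1 union(s), 3 star(s)
chars contribute 3×2 = 6; each union adds +2; each star adds +2
Total: 6 + 2 + 6 = 14 states


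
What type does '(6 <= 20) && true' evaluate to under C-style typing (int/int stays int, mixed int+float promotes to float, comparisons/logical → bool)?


Operand types: bool && bool
Rule: logical operators take bool operands and yield bool
Result type: bool


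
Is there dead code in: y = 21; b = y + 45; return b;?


y is read by b's definition; b is returned
No dead code


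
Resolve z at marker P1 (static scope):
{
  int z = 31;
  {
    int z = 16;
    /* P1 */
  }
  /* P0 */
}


z declared in the same block as P1
z = 16


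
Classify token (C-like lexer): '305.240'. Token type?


Pattern: digits with a decimal point
Type: FLOAT_LITERAL


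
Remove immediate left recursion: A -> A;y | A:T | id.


Left-recursive alternatives: A;y, A:T; non-recursive: id
Introduce A': A -> idA', A' -> ;yA' | :TA' | ε


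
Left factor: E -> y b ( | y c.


Common prefix: 'y'
Factored: E -> y E', E' -> b ( | c


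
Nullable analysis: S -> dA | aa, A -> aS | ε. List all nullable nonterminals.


A nonterminal is nullable iff some alternative derives ε (directly, or every symbol in it is nullable)
Nullable: {A}


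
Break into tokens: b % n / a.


Scan left to right, longest-match per lexeme
Tokens: ID(b), OP(%), ID(n), OP(/), ID(a)


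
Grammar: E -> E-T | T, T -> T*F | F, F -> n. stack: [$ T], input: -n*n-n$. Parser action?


lookahead ∉ {*} so T won't extend; reduce E -> T
Action: reduce (E -> T)


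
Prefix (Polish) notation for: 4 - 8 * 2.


'*' binds tighter: tree is (- 4 (* 8 2))
Prefix: - 4 * 8 2


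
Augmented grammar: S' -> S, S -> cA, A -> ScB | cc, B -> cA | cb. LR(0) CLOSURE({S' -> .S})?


Start: S' -> .S
For each item with dot before a nonterminal B, add B -> .γ for every B-production
Closure: [S' -> .S, S -> .cA]


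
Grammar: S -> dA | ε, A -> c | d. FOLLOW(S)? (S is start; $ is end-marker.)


$ ∈ FOLLOW(S). For each A -> αBβ: add FIRST(β)\{ε} to FOLLOW(B); if β nullable, add FOLLOW(A).
FOLLOW(S) = {$}


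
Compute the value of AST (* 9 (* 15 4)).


Evaluate inner: (* 15 4) = 60
Evaluate root: (* 9 60) = 540
Result: 540


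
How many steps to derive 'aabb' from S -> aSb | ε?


Derivation: S => aSb => aaSbb => aabb
Steps: 3


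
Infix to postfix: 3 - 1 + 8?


Left to right (same or higher precedence on left)
Postfix: 3 1 - 8 +


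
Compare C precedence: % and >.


'%' is multiplicative (level 10); '>' is relational (level 7)
Higher level binds tighter
'%' has higher precedence than '>'


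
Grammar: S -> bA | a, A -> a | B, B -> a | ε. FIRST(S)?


Per alternative of S: FIRST(bA) = {b}; FIRST(a) = {a}
FIRST(S) = {a, b}


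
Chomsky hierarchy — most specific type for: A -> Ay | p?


Left-linear: every RHS is a terminal or one nonterminal followed by a terminal
Classification: Type 3 (Regular)


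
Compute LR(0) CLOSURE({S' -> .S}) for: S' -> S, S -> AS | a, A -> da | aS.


Start: S' -> .S
For each item with dot before a nonterminal B, add B -> .γ for every B-production
Closure: [S' -> .S, S -> .AS, S -> .a, A -> .da, A -> .aS]


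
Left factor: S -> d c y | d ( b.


Common prefix: 'd'
Factored: S -> d S', S' -> c y | ( b


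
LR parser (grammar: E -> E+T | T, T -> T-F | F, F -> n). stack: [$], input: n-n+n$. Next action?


no handle on stack; shift 'n'
Action: shift


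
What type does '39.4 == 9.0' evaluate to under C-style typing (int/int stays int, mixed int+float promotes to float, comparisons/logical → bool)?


Operand types: float == float
Rule: comparison yields bool
Result type: bool


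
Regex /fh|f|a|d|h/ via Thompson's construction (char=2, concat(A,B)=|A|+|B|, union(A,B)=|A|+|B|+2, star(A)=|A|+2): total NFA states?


Syntax tree has 6 char leaf(s), 4 union(s), 0 star(s)
chars contribute 6×2 = 12; each union adds +2; each star adds +2
Total: 12 + 8 + 0 = 20 states


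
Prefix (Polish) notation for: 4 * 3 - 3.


left-to-right (same/higher precedence on left): tree is (- (* 4 3) 3)
Prefix: - * 4 3 3


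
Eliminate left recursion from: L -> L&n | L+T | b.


Left-recursive alternatives: L&n, L+T; non-recursive: b
Introduce L': L -> bL', L' -> &nL' | +TL' | ε


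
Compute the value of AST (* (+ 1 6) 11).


Evaluate inner: (+ 1 6) = 7
Evaluate root: (* 7 11) = 77
Result: 77


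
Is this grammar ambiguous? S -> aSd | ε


balanced a^n…d^n: each string has a unique parse
Unambiguous


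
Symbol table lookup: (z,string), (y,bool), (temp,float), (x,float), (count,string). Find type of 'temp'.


Lookup 'temp' → type float


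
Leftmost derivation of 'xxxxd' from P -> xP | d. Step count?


Derivation: P => xP => xxP => xxxP => xxxxP => xxxxd
Steps: 5


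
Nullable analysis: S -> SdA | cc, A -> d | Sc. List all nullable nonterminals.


A nonterminal is nullable iff some alternative derives ε (directly, or every symbol in it is nullable)
Nullable: {}


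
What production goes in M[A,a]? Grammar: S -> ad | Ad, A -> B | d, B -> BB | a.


For [A, a]: 'a' ∈ FIRST(B)
Entry: A -> B


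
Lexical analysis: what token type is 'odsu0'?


Pattern: letter/underscore followed by alphanumerics, not a keyword
Type: IDENTIFIER


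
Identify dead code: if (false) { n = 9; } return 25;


condition is constant false, so the whole block is unreachable
Dead: 'if (false) { n = 9; }'


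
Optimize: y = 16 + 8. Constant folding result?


16 + 8 = 24 at compile time
Optimized: y = 24


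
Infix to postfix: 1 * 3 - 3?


Left to right (same or higher precedence on left)
Postfix: 1 3 * 3 -


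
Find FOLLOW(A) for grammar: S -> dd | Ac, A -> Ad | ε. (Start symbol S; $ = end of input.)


$ ∈ FOLLOW(S). For each A -> αBβ: add FIRST(β)\{ε} to FOLLOW(B); if β nullable, add FOLLOW(A).
FOLLOW(A) = {c, d}


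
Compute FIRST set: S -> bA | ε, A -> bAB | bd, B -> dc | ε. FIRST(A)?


Per alternative of A: FIRST(bAB) = {b}; FIRST(bd) = {b}
FIRST(A) = {b}


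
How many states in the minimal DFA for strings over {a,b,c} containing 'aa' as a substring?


KMP-style automaton: 2 progress states + 1 absorbing accept = 3
Minimal DFA: 3 states


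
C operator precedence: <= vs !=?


'<=' is relational (level 7); '!=' is equality (level 6)
Higher level binds tighter
'<=' has higher precedence than '!='


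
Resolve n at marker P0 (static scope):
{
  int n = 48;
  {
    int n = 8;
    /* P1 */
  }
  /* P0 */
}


n declared in the same block as P0
n = 48


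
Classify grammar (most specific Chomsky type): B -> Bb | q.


Left-linear: every RHS is a terminal or one nonterminal followed by a terminal
Classification: Type 3 (Regular)


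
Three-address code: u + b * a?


Break into single-operator statements:
t1 = b * a
t2 = u + t1


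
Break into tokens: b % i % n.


Scan left to right, longest-match per lexeme
Tokens: ID(b), OP(%), ID(i), OP(%), ID(n)


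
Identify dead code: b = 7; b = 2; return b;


first assignment to b is overwritten before any read
Dead: 'b = 7'


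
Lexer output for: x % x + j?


Scan left to right, longest-match per lexeme
Tokens: ID(x), OP(%), ID(x), OP(+), ID(j)


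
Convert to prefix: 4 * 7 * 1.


left-to-right (same/higher precedence on left): tree is (* (* 4 7) 1)
Prefix: * * 4 7 1


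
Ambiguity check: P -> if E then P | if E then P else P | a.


dangling else: 'if E then if E then a else a' parses two ways
Ambiguous


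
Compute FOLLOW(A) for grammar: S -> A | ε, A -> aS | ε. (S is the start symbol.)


$ ∈ FOLLOW(S). For each A -> αBβ: add FIRST(β)\{ε} to FOLLOW(B); if β nullable, add FOLLOW(A).
FOLLOW(A) = {$}


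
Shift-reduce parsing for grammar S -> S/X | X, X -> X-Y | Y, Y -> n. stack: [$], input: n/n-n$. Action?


no handle on stack; shift 'n'
Action: shift


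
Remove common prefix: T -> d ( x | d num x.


Common prefix: 'd'
Factored: T -> d T', T' -> ( x | num x


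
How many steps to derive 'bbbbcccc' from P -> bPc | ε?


Derivation: P => bPc => bbPcc => bbbPccc => bbbbPcccc => bbbbcccc
Steps: 5


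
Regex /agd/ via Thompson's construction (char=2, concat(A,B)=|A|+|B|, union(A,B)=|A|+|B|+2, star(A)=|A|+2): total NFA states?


Syntax tree has 3 char leaf(s), 0 union(s), 0 star(s)
chars contribute 3×2 = 6; each union adds +2; each star adds +2
Total: 6 + 0 + 0 = 6 states


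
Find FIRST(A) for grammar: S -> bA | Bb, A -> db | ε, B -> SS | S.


Per alternative of A: FIRST(db) = {d}; FIRST(ε) = {ε}
FIRST(A) = {d, ε}


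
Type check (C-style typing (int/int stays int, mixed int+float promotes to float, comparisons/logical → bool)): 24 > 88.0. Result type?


Operand types: int > float
Rule: comparison yields bool
Result type: bool


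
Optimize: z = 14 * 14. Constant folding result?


14 * 14 = 196 at compile time
Optimized: z = 196


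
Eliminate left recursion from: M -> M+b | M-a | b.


Left-recursive alternatives: M+b, M-a; non-recursive: b
Introduce M': M -> bM', M' -> +bM' | -aM' | ε


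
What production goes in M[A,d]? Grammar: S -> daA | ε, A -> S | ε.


For [A, d]: 'd' ∈ FIRST(S)
Entry: A -> S


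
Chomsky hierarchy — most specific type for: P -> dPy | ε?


Single nonterminal LHS, but d^n y^n is not regular
Classification: Type 2 (Context-Free)


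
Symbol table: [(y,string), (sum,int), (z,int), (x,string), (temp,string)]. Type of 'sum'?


Lookup 'sum' → type int


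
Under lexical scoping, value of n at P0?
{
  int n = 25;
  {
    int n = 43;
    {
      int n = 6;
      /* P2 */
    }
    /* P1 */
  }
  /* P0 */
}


n declared in the same block as P0
n = 25


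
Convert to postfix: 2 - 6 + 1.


Left to right (same or higher precedence on left)
Postfix: 2 6 - 1 +


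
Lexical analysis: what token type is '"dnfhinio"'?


Pattern: double-quoted sequence
Type: STRING_LITERAL


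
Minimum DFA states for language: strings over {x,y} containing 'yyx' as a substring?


KMP-style automaton: 3 progress states + 1 absorbing accept = 4
Minimal DFA: 4 states


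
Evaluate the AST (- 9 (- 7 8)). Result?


Evaluate inner: (- 7 8) = -1
Evaluate root: (- 9 -1) = 10
Result: 10


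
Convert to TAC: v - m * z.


Break into single-operator statements:
t1 = m * z
t2 = v - t1


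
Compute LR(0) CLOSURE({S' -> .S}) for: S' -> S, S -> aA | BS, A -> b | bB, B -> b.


Start: S' -> .S
For each item with dot before a nonterminal B, add B -> .γ for every B-production
Closure: [S' -> .S, S -> .aA, S -> .BS, B -> .b]


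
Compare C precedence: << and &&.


'<<' is shift (level 8); '&&' is logical AND (level 2)
Higher level binds tighter
'<<' has higher precedence than '&&'


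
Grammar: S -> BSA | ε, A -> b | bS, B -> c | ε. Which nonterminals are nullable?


A nonterminal is nullable iff some alternative derives ε (directly, or every symbol in it is nullable)
Nullable: {B, S}


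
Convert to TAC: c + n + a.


Break into single-operator statements:
t1 = c + n
t2 = t1 + a


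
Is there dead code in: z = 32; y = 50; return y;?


z is assigned but never read
Dead: 'z = 32'


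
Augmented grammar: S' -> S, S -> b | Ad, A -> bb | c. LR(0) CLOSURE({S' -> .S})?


Start: S' -> .S
For each item with dot before a nonterminal B, add B -> .γ for every B-production
Closure: [S' -> .S, S -> .b, S -> .Ad, A -> .bb, A -> .c]


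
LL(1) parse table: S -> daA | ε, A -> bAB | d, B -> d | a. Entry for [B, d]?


For [B, d]: 'd' ∈ FIRST(d)
Entry: B -> d


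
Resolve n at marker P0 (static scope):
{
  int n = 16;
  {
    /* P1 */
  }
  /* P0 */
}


n declared in the same block as P0
n = 16


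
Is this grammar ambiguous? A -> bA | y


right-linear, alternatives start with distinct terminals 'b' vs 'y': unique leftmost derivation
Unambiguous


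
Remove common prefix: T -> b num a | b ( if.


Common prefix: 'b'
Factored: T -> b T', T' -> num a | ( if


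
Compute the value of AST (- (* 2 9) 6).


Evaluate inner: (* 2 9) = 18
Evaluate root: (- 18 6) = 12
Result: 12


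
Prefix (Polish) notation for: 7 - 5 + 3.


left-to-right (same/higher precedence on left): tree is (+ (- 7 5) 3)
Prefix: + - 7 5 3


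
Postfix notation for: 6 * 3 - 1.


Left to right (same or higher precedence on left)
Postfix: 6 3 * 1 -


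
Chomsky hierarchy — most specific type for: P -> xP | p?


Right-linear: every RHS is a terminal or a terminal followed by one nonterminal
Classification: Type 3 (Regular)


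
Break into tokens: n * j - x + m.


Scan left to right, longest-match per lexeme
Tokens: ID(n), OP(*), ID(j), OP(-), ID(x), OP(+), ID(m)


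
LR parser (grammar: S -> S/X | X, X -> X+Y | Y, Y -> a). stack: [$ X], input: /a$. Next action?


lookahead ∉ {+} so X won't extend; reduce S -> X
Action: reduce (S -> X)


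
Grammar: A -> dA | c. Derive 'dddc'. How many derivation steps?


Derivation: A => dA => ddA => dddA => dddc
Steps: 4


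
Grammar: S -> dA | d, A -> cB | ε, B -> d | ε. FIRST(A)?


Per alternative of A: FIRST(cB) = {c}; FIRST(ε) = {ε}
FIRST(A) = {c, ε}


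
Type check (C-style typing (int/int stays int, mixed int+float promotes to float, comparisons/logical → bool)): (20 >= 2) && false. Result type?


Operand types: bool && bool
Rule: logical operators take bool operands and yield bool
Result type: bool
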